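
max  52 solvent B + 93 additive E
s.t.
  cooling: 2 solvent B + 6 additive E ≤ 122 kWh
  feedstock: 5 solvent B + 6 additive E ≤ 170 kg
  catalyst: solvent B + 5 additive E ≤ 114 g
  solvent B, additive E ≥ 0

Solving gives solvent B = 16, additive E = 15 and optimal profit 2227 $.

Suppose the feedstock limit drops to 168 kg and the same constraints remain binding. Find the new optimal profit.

Check each constraint at x*: cooling 122/122 (tight); feedstock 170/170 (tight); catalyst 91/114 (slack 23).
Slack constraints have shadow price 0 (complementary slackness).
The binding rows give the dual system: 2·y_cooling + 5·y_feedstock = 52 and 6·y_cooling + 6·y_feedstock = 93.
This yields shadow prices y_cooling = 8.5, y_feedstock = 7.
Δz = y_feedstock·Δb = 7 × (-2) = -14, so new z* = 2227 − 14 = 2213.

2213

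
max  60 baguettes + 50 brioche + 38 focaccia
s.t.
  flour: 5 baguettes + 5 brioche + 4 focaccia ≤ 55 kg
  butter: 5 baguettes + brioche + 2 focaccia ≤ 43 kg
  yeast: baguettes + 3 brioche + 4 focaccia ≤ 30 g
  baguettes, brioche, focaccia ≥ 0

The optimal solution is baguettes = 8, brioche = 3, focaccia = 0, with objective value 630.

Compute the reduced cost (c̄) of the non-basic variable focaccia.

Binding: flour and butter. Non-binding: yeast (13 unused).
Since yeast is not tight, its dual is 0.
The binding rows give the dual system: 5·y_flour + 5·y_butter = 60 and 5·y_flour + 1·y_butter = 50.
This yields shadow prices y_flour = 9.5, y_butter = 2.5.
Reduced cost of focaccia: c₃ − yᵀa₃ = 38 − (9.5·4 + 2.5·2) = 38 − 43 = -5.

-5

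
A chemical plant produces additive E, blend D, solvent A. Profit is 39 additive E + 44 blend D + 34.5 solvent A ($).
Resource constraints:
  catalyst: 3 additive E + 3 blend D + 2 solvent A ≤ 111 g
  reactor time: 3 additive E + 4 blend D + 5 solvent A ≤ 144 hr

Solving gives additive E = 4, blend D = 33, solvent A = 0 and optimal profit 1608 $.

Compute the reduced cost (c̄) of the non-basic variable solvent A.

-6.5

Check each constraint at x*: catalyst 111/111 (tight); reactor time 144/144 (tight).
The binding rows give the dual system: 3·y_catalyst + 3·y_reactor time = 39 and 3·y_catalyst + 4·y_reactor time = 44.
Solving: y_catalyst = 8, y_reactor time = 5.
Reduced cost of solvent A: c₃ − yᵀa₃ = 34.5 − (8·2 + 5·5) = 34.5 − 41 = -6.5.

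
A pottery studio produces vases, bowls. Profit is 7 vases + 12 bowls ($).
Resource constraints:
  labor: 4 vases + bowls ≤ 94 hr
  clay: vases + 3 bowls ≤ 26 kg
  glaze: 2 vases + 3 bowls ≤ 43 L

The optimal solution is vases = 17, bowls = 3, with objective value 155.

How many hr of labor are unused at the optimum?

23

labor used = 4·17 + 1·3 = 71; slack = 94 − 71 = 23.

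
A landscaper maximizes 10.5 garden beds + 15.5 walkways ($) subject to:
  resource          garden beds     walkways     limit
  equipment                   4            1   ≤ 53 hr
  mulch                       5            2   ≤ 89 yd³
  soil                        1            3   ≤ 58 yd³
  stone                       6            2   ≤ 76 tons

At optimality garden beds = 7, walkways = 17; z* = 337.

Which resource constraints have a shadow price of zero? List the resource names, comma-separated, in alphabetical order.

equipment, mulch

equipment: 45/53 (slack 8)
mulch: 69/89 (slack 20)
soil: 58/58 (binding)
stone: 76/76 (binding)
By complementary slackness, a constraint with positive slack has shadow price 0 → equipment, mulch.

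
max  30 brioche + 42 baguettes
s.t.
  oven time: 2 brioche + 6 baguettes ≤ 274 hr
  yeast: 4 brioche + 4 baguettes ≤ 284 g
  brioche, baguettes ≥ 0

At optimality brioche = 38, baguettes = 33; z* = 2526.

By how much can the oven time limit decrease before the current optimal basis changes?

Binding constraints: oven time, yeast. The basis is B = [[2,6],[4,4]] with det -16.
Per unit decrease in oven time, x* moves by d = (0.25, -0.25).
The basis stays optimal until baguettes reaches 0; allowable decrease = 132 hr.

132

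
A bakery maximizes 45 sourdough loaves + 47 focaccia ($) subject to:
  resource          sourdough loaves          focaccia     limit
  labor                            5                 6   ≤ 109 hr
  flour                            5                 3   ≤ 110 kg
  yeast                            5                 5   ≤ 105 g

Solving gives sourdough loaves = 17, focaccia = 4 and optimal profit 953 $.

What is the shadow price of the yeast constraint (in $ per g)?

Binding: labor and yeast. Non-binding: flour (13 unused).
By complementary slackness, y = 0 for the non-binding constraint.
The binding rows give the dual system: 5·y_labor + 5·y_yeast = 45 and 6·y_labor + 5·y_yeast = 47.
→ y_labor = 2 and y_yeast = 7.
Shadow price of yeast = 7.

7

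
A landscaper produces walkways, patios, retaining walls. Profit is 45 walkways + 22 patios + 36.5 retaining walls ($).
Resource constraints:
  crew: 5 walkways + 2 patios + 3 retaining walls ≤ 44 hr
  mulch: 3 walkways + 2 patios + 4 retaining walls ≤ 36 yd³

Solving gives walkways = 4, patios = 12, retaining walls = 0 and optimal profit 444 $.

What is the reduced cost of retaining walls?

-1.5

At the optimum: crew uses 44 of 44 (binding); mulch uses 36 of 36 (binding).
From A_Bᵀ y = c: 5·y_crew + 3·y_mulch = 45; 2·y_crew + 2·y_mulch = 22.
→ y_crew = 6 and y_mulch = 5.
Reduced cost of retaining walls: c₃ − yᵀa₃ = 36.5 − (6·3 + 5·4) = 36.5 − 38 = -1.5.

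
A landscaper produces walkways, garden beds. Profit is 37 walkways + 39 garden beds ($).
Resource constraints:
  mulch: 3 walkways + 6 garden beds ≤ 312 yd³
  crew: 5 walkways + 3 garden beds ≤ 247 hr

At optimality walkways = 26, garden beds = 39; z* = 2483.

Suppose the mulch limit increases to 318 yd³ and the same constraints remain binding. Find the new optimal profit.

At the optimum: mulch uses 312 of 312 (binding); crew uses 247 of 247 (binding).
The binding rows give the dual system: 3·y_mulch + 5·y_crew = 37 and 6·y_mulch + 3·y_crew = 39.
→ y_mulch = 4 and y_crew = 5.
Δz = y_mulch·Δb = 4 × (6) = 24, so new z* = 2483 + 24 = 2507.

2507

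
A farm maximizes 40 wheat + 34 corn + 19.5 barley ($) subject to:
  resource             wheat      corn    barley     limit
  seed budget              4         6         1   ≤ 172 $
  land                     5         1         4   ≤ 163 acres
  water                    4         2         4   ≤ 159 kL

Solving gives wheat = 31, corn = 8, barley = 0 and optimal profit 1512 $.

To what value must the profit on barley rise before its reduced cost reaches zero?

21

Binding: seed budget and land. Non-binding: water (19 unused).
By complementary slackness, y = 0 for the non-binding constraint.
From A_Bᵀ y = c: 4·y_seed budget + 5·y_land = 40; 6·y_seed budget + 1·y_land = 34.
This yields shadow prices y_seed budget = 5, y_land = 4.
barley enters the basis when its profit ≥ yᵀa₃ = 5·1 + 4·4 = 21.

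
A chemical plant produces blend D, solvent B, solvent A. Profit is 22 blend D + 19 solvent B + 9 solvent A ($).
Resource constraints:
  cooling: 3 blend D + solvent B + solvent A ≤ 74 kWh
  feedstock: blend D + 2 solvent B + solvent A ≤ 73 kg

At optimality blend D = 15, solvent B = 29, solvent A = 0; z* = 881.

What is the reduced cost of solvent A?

At the optimum: cooling uses 74 of 74 (binding); feedstock uses 73 of 73 (binding).
Dual feasibility on the basic columns requires 3·y_cooling + 1·y_feedstock = 22, 1·y_cooling + 2·y_feedstock = 19.
→ y_cooling = 5 and y_feedstock = 7.
Reduced cost of solvent A: c₃ − yᵀa₃ = 9 − (5·1 + 7·1) = 9 − 12 = -3.

-3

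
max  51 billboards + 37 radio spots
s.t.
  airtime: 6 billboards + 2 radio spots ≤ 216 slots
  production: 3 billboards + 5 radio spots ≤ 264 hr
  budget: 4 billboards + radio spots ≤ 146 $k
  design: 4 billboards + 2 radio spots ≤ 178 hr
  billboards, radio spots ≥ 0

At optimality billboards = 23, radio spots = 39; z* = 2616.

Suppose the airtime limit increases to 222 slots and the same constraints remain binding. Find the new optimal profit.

2652

Binding: airtime and production. Non-binding: budget (15 unused), design (8 unused).
Slack constraints have shadow price 0 (complementary slackness).
Dual feasibility on the basic columns requires 6·y_airtime + 3·y_production = 51, 2·y_airtime + 5·y_production = 37.
Solving: y_airtime = 6, y_production = 5.
Δz = y_airtime·Δb = 6 × (6) = 36, so new z* = 2616 + 36 = 2652.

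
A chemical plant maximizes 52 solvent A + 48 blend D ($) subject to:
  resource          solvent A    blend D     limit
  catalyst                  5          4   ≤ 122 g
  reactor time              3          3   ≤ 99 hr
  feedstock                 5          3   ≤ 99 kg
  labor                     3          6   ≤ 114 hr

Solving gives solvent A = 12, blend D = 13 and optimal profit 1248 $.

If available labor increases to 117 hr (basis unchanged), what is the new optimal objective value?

1260

Binding: feedstock and labor. Non-binding: catalyst (10 unused), reactor time (24 unused).
Since catalyst, reactor time are not tight, their duals are 0.
The binding rows give the dual system: 5·y_feedstock + 3·y_labor = 52 and 3·y_feedstock + 6·y_labor = 48.
Solving: y_feedstock = 8, y_labor = 4.
Δz = y_labor·Δb = 4 × (3) = 12, so new z* = 1248 + 12 = 1260.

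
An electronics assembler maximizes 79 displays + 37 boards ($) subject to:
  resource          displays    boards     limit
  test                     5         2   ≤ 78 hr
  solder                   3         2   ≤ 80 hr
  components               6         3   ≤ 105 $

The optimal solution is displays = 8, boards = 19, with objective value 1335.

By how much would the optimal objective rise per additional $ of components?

Check each constraint at x*: test 78/78 (tight); solder 62/80 (slack 18); components 105/105 (tight).
Slack constraints have shadow price 0 (complementary slackness).
The binding rows give the dual system: 5·y_test + 6·y_components = 79 and 2·y_test + 3·y_components = 37.
→ y_test = 5 and y_components = 9.
Shadow price of components = 9.

9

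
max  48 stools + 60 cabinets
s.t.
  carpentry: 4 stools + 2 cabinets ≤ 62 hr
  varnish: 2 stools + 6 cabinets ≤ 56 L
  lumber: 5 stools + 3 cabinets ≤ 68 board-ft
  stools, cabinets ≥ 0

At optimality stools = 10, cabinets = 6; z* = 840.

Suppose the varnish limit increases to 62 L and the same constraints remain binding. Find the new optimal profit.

879

At the optimum: carpentry uses 52 of 62 (slack = 10); varnish uses 56 of 56 (binding); lumber uses 68 of 68 (binding).
Since carpentry is not tight, its dual is 0.
From A_Bᵀ y = c: 2·y_varnish + 5·y_lumber = 48; 6·y_varnish + 3·y_lumber = 60.
This yields shadow prices y_varnish = 6.5, y_lumber = 7.
Δz = y_varnish·Δb = 6.5 × (6) = 39, so new z* = 840 + 39 = 879.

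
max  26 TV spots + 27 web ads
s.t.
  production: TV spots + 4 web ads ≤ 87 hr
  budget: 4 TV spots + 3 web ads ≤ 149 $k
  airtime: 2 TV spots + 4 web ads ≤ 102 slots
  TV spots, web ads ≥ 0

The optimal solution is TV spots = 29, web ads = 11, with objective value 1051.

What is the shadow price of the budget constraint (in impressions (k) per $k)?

At the optimum: production uses 73 of 87 (slack = 14); budget uses 149 of 149 (binding); airtime uses 102 of 102 (binding).
Since production is not tight, its dual is 0.
Dual feasibility on the basic columns requires 4·y_budget + 2·y_airtime = 26, 3·y_budget + 4·y_airtime = 27.
This yields shadow prices y_budget = 5, y_airtime = 3.
Shadow price of budget = 5.

5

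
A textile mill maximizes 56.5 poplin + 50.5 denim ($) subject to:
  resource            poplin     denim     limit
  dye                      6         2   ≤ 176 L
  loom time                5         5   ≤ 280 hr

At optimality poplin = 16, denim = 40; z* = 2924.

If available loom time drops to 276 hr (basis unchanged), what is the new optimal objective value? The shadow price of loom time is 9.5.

2886

Δb = -4, so new z* = 2924 + (9.5)·(-4) = 2924 − 38 = 2886.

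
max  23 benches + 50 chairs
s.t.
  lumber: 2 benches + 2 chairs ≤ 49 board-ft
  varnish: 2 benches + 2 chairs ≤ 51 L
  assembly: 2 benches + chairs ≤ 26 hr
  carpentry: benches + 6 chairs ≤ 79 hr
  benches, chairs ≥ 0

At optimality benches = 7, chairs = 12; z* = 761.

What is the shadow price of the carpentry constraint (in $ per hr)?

7

At the optimum: lumber uses 38 of 49 (slack = 11); varnish uses 38 of 51 (slack = 13); assembly uses 26 of 26 (binding); carpentry uses 79 of 79 (binding).
By complementary slackness, y = 0 for the non-binding constraints.
From A_Bᵀ y = c: 2·y_assembly + 1·y_carpentry = 23; 1·y_assembly + 6·y_carpentry = 50.
Solving: y_assembly = 8, y_carpentry = 7.
Shadow price of carpentry = 7.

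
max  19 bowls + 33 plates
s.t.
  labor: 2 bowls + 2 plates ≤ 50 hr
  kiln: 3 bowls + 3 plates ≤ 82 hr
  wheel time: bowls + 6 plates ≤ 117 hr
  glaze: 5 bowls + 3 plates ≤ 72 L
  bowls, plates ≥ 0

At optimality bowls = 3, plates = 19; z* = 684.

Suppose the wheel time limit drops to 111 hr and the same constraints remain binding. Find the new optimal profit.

660

At the optimum: labor uses 44 of 50 (slack = 6); kiln uses 66 of 82 (slack = 16); wheel time uses 117 of 117 (binding); glaze uses 72 of 72 (binding).
Slack constraints have shadow price 0 (complementary slackness).
From A_Bᵀ y = c: 1·y_wheel time + 5·y_glaze = 19; 6·y_wheel time + 3·y_glaze = 33.
→ y_wheel time = 4 and y_glaze = 3.
Δz = y_wheel time·Δb = 4 × (-6) = -24, so new z* = 684 − 24 = 660.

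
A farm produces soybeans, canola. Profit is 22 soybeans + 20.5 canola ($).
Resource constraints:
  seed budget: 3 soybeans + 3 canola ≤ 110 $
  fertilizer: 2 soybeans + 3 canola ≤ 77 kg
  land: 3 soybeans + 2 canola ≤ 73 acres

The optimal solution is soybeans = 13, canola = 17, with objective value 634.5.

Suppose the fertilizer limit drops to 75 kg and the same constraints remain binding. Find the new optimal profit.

627.5

At the optimum: seed budget uses 90 of 110 (slack = 20); fertilizer uses 77 of 77 (binding); land uses 73 of 73 (binding).
By complementary slackness, y = 0 for the non-binding constraint.
From A_Bᵀ y = c: 2·y_fertilizer + 3·y_land = 22; 3·y_fertilizer + 2·y_land = 20.5.
This yields shadow prices y_fertilizer = 3.5, y_land = 5.
Δz = y_fertilizer·Δb = 3.5 × (-2) = -7, so new z* = 634.5 − 7 = 627.5.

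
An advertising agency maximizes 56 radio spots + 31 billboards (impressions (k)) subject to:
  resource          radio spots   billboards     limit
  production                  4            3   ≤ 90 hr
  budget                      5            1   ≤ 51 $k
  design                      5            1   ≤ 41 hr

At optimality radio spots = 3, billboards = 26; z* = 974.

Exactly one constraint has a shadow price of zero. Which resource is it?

budget

production: 90/90 (binding)
budget: 41/51 (slack 10)
design: 41/41 (binding)
By complementary slackness, a constraint with positive slack has shadow price 0 → budget.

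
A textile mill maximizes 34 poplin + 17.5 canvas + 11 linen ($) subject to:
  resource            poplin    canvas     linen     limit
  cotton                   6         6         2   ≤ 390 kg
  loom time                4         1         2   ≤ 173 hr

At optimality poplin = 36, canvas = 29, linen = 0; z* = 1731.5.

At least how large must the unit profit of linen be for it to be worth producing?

15

Check each constraint at x*: cotton 390/390 (tight); loom time 173/173 (tight).
From A_Bᵀ y = c: 6·y_cotton + 4·y_loom time = 34; 6·y_cotton + 1·y_loom time = 17.5.
Solving: y_cotton = 2, y_loom time = 5.5.
linen enters the basis when its profit ≥ yᵀa₃ = 2·2 + 5.5·2 = 15.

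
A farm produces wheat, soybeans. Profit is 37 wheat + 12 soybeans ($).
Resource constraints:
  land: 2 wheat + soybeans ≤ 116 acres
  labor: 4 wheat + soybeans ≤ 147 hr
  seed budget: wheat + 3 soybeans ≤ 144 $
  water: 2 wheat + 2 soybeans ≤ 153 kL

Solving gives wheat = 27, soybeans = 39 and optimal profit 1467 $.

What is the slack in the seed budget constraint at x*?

0

seed budget used = 1·27 + 3·39 = 144; slack = 144 − 144 = 0.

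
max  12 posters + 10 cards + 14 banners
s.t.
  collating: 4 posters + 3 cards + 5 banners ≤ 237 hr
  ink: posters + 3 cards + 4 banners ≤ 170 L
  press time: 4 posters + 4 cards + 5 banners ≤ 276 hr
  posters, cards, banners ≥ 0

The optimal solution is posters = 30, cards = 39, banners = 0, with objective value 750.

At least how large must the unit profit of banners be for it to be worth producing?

At the optimum: collating uses 237 of 237 (binding); ink uses 147 of 170 (slack = 23); press time uses 276 of 276 (binding).
Since ink is not tight, its dual is 0.
The binding rows give the dual system: 4·y_collating + 4·y_press time = 12 and 3·y_collating + 4·y_press time = 10.
Solving: y_collating = 2, y_press time = 1.
banners enters the basis when its profit ≥ yᵀa₃ = 2·5 + 1·5 = 15.

15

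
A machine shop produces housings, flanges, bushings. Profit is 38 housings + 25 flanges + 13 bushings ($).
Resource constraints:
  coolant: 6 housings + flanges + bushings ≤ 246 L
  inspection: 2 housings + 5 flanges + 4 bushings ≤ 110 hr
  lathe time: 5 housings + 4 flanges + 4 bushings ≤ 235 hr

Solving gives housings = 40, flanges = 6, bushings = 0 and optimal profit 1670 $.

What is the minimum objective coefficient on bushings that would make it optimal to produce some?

21

At the optimum: coolant uses 246 of 246 (binding); inspection uses 110 of 110 (binding); lathe time uses 224 of 235 (slack = 11).
Since lathe time is not tight, its dual is 0.
Dual feasibility on the basic columns requires 6·y_coolant + 2·y_inspection = 38, 1·y_coolant + 5·y_inspection = 25.
→ y_coolant = 5 and y_inspection = 4.
bushings enters the basis when its profit ≥ yᵀa₃ = 5·1 + 4·4 = 21.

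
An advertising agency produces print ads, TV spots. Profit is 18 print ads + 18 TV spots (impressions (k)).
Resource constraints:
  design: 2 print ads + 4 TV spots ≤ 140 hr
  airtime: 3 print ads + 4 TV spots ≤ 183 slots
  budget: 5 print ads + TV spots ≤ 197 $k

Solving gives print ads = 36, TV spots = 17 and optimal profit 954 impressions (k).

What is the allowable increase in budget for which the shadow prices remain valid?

Binding constraints: design, budget. The basis is B = [[2,4],[5,1]] with det -18.
Per unit increase in budget, x* moves by d = (0.2222, -0.1111).
The basis stays optimal until airtime becomes binding; allowable increase = 31.5 $k.

31.5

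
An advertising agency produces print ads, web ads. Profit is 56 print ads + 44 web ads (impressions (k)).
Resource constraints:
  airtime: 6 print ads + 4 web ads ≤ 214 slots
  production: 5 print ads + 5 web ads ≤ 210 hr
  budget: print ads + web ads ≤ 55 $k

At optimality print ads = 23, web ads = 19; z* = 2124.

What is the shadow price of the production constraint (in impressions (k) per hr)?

Binding: airtime and production. Non-binding: budget (13 unused).
By complementary slackness, y = 0 for the non-binding constraint.
From A_Bᵀ y = c: 6·y_airtime + 5·y_production = 56; 4·y_airtime + 5·y_production = 44.
Solving: y_airtime = 6, y_production = 4.
Shadow price of production = 4.

4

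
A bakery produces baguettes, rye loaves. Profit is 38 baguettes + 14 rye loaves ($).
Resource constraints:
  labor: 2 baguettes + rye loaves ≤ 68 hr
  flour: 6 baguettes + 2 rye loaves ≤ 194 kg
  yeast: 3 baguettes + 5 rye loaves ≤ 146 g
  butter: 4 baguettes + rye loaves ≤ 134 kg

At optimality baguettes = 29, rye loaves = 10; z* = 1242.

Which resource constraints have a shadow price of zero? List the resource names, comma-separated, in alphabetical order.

labor: 68/68 (binding)
flour: 194/194 (binding)
yeast: 137/146 (slack 9)
butter: 126/134 (slack 8)
By complementary slackness, a constraint with positive slack has shadow price 0 → butter, yeast.

butter, yeast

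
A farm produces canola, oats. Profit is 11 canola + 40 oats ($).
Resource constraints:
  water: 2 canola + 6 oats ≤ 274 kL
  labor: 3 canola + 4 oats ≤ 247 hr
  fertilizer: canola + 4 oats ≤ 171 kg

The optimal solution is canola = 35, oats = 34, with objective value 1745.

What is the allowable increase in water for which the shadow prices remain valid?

Binding constraints: water, fertilizer. The basis is B = [[2,6],[1,4]] with det 2.
Per unit increase in water, x* moves by d = (2, -0.5).
The basis stays optimal until labor becomes binding; allowable increase = 1.5 kL.

1.5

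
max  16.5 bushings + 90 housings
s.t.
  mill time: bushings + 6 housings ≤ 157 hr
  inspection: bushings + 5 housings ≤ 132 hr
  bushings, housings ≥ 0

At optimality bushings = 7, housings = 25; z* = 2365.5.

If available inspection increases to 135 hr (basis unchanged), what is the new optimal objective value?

2392.5

Both mill time and inspection are binding at x*.
The binding rows give the dual system: 1·y_mill time + 1·y_inspection = 16.5 and 6·y_mill time + 5·y_inspection = 90.
→ y_mill time = 7.5 and y_inspection = 9.
Δz = y_inspection·Δb = 9 × (3) = 27, so new z* = 2365.5 + 27 = 2392.5.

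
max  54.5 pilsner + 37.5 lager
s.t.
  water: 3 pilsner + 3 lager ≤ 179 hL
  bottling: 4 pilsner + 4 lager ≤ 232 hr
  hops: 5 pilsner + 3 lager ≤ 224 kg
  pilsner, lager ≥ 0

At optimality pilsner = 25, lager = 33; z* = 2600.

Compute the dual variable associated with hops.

At the optimum: water uses 174 of 179 (slack = 5); bottling uses 232 of 232 (binding); hops uses 224 of 224 (binding).
Since water is not tight, its dual is 0.
The binding rows give the dual system: 4·y_bottling + 5·y_hops = 54.5 and 4·y_bottling + 3·y_hops = 37.5.
→ y_bottling = 3 and y_hops = 8.5.
Shadow price of hops = 8.5.

8.5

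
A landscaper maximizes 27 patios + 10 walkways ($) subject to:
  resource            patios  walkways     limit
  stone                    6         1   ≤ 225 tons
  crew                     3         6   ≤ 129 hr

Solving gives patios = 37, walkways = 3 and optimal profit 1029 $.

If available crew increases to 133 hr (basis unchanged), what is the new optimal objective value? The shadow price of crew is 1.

1033

Δb = 4, so new z* = 1029 + (1)·(4) = 1029 + 4 = 1033.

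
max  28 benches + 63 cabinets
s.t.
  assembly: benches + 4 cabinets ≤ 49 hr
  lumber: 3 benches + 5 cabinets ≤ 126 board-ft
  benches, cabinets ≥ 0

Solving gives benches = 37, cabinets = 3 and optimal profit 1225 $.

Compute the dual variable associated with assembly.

Both assembly and lumber are binding at x*.
Dual feasibility on the basic columns requires 1·y_assembly + 3·y_lumber = 28, 4·y_assembly + 5·y_lumber = 63.
→ y_assembly = 7 and y_lumber = 7.
Shadow price of assembly = 7.

7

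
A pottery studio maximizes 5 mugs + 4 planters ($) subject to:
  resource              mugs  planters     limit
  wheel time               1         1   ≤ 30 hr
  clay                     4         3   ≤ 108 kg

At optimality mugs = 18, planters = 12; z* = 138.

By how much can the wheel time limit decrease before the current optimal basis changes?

3

Binding constraints: wheel time, clay. The basis is B = [[1,1],[4,3]] with det -1.
Per unit decrease in wheel time, x* moves by d = (3, -4).
The basis stays optimal until planters reaches 0; allowable decrease = 3 hr.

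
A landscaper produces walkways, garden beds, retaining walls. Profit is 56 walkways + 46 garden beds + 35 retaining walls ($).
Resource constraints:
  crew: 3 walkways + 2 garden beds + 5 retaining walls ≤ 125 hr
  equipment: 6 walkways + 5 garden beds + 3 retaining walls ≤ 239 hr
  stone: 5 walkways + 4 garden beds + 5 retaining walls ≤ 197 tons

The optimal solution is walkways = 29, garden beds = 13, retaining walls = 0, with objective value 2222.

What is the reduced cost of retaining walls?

Check each constraint at x*: crew 113/125 (slack 12); equipment 239/239 (tight); stone 197/197 (tight).
By complementary slackness, y = 0 for the non-binding constraint.
The binding rows give the dual system: 6·y_equipment + 5·y_stone = 56 and 5·y_equipment + 4·y_stone = 46.
Solving: y_equipment = 6, y_stone = 4.
Reduced cost of retaining walls: c₃ − yᵀa₃ = 35 − (6·3 + 4·5) = 35 − 38 = -3.

-3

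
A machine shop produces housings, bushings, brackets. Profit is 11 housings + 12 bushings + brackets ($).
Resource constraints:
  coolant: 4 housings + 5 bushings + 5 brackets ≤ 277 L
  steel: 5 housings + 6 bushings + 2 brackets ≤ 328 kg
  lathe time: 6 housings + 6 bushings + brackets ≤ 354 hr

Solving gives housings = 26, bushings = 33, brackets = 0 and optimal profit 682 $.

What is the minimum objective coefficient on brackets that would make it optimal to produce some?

3

Check each constraint at x*: coolant 269/277 (slack 8); steel 328/328 (tight); lathe time 354/354 (tight).
By complementary slackness, y = 0 for the non-binding constraint.
From A_Bᵀ y = c: 5·y_steel + 6·y_lathe time = 11; 6·y_steel + 6·y_lathe time = 12.
This yields shadow prices y_steel = 1, y_lathe time = 1.
brackets enters the basis when its profit ≥ yᵀa₃ = 1·2 + 1·1 = 3.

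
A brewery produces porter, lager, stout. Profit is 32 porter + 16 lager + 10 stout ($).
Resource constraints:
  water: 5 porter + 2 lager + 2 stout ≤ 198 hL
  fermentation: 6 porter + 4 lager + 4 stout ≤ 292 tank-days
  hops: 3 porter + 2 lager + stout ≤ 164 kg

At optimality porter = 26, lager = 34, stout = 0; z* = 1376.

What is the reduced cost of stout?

At the optimum: water uses 198 of 198 (binding); fermentation uses 292 of 292 (binding); hops uses 146 of 164 (slack = 18).
By complementary slackness, y = 0 for the non-binding constraint.
From A_Bᵀ y = c: 5·y_water + 6·y_fermentation = 32; 2·y_water + 4·y_fermentation = 16.
→ y_water = 4 and y_fermentation = 2.
Reduced cost of stout: c₃ − yᵀa₃ = 10 − (4·2 + 2·4) = 10 − 16 = -6.

-6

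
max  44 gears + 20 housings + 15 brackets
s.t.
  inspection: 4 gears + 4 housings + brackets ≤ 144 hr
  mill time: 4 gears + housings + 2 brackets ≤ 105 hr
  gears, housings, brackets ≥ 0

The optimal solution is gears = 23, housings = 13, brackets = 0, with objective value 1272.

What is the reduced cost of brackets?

At the optimum: inspection uses 144 of 144 (binding); mill time uses 105 of 105 (binding).
Dual feasibility on the basic columns requires 4·y_inspection + 4·y_mill time = 44, 4·y_inspection + 1·y_mill time = 20.
This yields shadow prices y_inspection = 3, y_mill time = 8.
Reduced cost of brackets: c₃ − yᵀa₃ = 15 − (3·1 + 8·2) = 15 − 19 = -4.

-4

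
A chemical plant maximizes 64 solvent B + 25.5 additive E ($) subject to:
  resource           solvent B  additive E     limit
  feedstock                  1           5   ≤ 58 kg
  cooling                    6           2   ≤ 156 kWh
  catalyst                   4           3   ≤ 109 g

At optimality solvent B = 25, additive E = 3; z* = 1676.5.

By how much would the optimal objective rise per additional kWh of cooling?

9

Check each constraint at x*: feedstock 40/58 (slack 18); cooling 156/156 (tight); catalyst 109/109 (tight).
Since feedstock is not tight, its dual is 0.
Dual feasibility on the basic columns requires 6·y_cooling + 4·y_catalyst = 64, 2·y_cooling + 3·y_catalyst = 25.5.
Solving: y_cooling = 9, y_catalyst = 2.5.
Shadow price of cooling = 9.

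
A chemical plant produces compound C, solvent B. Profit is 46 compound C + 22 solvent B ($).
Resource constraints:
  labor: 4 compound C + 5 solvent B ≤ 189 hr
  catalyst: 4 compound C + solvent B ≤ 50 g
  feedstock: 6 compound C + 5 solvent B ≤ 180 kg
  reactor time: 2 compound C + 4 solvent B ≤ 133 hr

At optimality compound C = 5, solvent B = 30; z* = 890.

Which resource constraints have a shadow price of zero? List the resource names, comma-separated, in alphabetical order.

labor, reactor time

labor: 170/189 (slack 19)
catalyst: 50/50 (binding)
feedstock: 180/180 (binding)
reactor time: 130/133 (slack 3)
By complementary slackness, a constraint with positive slack has shadow price 0 → labor, reactor time.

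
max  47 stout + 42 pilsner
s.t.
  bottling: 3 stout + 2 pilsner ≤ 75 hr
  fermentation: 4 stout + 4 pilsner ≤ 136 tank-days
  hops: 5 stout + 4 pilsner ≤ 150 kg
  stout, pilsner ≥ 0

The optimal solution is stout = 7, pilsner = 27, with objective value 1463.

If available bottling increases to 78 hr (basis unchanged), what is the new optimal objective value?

Binding: bottling and fermentation. Non-binding: hops (7 unused).
Slack constraints have shadow price 0 (complementary slackness).
From A_Bᵀ y = c: 3·y_bottling + 4·y_fermentation = 47; 2·y_bottling + 4·y_fermentation = 42.
This yields shadow prices y_bottling = 5, y_fermentation = 8.
Δz = y_bottling·Δb = 5 × (3) = 15, so new z* = 1463 + 15 = 1478.

1478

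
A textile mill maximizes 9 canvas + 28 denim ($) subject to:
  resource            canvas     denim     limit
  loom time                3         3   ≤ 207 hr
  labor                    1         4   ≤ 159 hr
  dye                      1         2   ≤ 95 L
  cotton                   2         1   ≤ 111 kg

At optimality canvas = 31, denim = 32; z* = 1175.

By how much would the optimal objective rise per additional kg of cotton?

0

Binding: labor and dye. Non-binding: loom time (18 unused), cotton (17 unused).
Since loom time, cotton are not tight, their duals are 0.
From A_Bᵀ y = c: 1·y_labor + 1·y_dye = 9; 4·y_labor + 2·y_dye = 28.
→ y_labor = 5 and y_dye = 4.
Shadow price of cotton = 0.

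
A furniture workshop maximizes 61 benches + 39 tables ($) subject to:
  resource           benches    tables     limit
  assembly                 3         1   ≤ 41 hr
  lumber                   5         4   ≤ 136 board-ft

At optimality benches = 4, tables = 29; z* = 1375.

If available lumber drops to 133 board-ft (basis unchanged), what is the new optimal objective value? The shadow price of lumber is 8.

1351

Δb = -3, so new z* = 1375 + (8)·(-3) = 1375 − 24 = 1351.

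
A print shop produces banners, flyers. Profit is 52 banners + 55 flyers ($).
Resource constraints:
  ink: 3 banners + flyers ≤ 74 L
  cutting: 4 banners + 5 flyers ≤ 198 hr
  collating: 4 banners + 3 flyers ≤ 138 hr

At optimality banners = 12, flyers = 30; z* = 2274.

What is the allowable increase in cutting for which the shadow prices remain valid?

Binding constraints: cutting, collating. The basis is B = [[4,5],[4,3]] with det -8.
Per unit increase in cutting, x* moves by d = (-0.375, 0.5).
The basis stays optimal until banners reaches 0; allowable increase = 32 hr.

32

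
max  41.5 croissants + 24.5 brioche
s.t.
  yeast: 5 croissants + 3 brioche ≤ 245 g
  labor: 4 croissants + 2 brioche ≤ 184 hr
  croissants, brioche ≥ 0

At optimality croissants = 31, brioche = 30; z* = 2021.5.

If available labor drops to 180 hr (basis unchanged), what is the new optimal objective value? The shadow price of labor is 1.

2017.5

Δb = -4, so new z* = 2021.5 + (1)·(-4) = 2021.5 − 4 = 2017.5.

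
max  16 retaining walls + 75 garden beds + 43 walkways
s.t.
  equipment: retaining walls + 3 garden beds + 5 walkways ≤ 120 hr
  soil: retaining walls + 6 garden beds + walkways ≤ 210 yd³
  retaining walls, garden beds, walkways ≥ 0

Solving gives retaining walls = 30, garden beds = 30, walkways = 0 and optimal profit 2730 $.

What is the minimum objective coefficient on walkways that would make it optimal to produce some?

44

At the optimum: equipment uses 120 of 120 (binding); soil uses 210 of 210 (binding).
The binding rows give the dual system: 1·y_equipment + 1·y_soil = 16 and 3·y_equipment + 6·y_soil = 75.
This yields shadow prices y_equipment = 7, y_soil = 9.
walkways enters the basis when its profit ≥ yᵀa₃ = 7·5 + 9·1 = 44.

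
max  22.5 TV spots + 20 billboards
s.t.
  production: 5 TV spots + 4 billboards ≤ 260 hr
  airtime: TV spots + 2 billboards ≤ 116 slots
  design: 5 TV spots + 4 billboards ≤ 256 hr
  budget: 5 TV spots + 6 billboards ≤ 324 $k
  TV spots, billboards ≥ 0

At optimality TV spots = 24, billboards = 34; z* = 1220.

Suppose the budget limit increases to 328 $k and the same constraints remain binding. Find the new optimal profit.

1224

Check each constraint at x*: production 256/260 (slack 4); airtime 92/116 (slack 24); design 256/256 (tight); budget 324/324 (tight).
Slack constraints have shadow price 0 (complementary slackness).
The binding rows give the dual system: 5·y_design + 5·y_budget = 22.5 and 4·y_design + 6·y_budget = 20.
→ y_design = 3.5 and y_budget = 1.
Δz = y_budget·Δb = 1 × (4) = 4, so new z* = 1220 + 4 = 1224.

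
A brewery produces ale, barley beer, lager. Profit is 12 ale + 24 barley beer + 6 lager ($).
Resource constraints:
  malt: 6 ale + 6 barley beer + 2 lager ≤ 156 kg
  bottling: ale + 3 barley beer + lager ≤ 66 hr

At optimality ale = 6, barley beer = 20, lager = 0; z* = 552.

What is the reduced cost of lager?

Both malt and bottling are binding at x*.
The binding rows give the dual system: 6·y_malt + 1·y_bottling = 12 and 6·y_malt + 3·y_bottling = 24.
This yields shadow prices y_malt = 1, y_bottling = 6.
Reduced cost of lager: c₃ − yᵀa₃ = 6 − (1·2 + 6·1) = 6 − 8 = -2.

-2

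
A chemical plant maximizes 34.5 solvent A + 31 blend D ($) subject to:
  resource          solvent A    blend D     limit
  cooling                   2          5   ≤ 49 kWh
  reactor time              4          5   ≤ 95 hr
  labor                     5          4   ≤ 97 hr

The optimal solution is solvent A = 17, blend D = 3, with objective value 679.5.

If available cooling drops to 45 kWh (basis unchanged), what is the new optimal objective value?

Binding: cooling and labor. Non-binding: reactor time (12 unused).
By complementary slackness, y = 0 for the non-binding constraint.
The binding rows give the dual system: 2·y_cooling + 5·y_labor = 34.5 and 5·y_cooling + 4·y_labor = 31.
This yields shadow prices y_cooling = 1, y_labor = 6.5.
Δz = y_cooling·Δb = 1 × (-4) = -4, so new z* = 679.5 − 4 = 675.5.

675.5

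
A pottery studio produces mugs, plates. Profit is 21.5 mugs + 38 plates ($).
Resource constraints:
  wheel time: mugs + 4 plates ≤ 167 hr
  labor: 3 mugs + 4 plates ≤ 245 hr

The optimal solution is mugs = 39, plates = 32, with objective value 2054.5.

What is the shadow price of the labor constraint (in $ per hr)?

At the optimum: wheel time uses 167 of 167 (binding); labor uses 245 of 245 (binding).
From A_Bᵀ y = c: 1·y_wheel time + 3·y_labor = 21.5; 4·y_wheel time + 4·y_labor = 38.
→ y_wheel time = 3.5 and y_labor = 6.
Shadow price of labor = 6.

6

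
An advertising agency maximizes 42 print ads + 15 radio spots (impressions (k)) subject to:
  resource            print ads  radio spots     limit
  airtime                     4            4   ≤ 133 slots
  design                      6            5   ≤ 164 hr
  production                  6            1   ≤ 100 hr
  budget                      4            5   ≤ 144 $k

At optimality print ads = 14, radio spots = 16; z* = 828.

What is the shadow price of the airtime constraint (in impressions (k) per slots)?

Check each constraint at x*: airtime 120/133 (slack 13); design 164/164 (tight); production 100/100 (tight); budget 136/144 (slack 8).
Since airtime, budget are not tight, their duals are 0.
The binding rows give the dual system: 6·y_design + 6·y_production = 42 and 5·y_design + 1·y_production = 15.
Solving: y_design = 2, y_production = 5.
Shadow price of airtime = 0.

0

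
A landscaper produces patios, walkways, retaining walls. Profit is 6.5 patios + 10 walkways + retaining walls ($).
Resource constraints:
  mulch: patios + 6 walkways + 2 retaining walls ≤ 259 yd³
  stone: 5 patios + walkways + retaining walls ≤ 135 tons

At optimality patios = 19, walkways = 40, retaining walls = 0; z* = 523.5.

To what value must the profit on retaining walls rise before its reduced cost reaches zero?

4

Check each constraint at x*: mulch 259/259 (tight); stone 135/135 (tight).
Dual feasibility on the basic columns requires 1·y_mulch + 5·y_stone = 6.5, 6·y_mulch + 1·y_stone = 10.
This yields shadow prices y_mulch = 1.5, y_stone = 1.
retaining walls enters the basis when its profit ≥ yᵀa₃ = 1.5·2 + 1·1 = 4.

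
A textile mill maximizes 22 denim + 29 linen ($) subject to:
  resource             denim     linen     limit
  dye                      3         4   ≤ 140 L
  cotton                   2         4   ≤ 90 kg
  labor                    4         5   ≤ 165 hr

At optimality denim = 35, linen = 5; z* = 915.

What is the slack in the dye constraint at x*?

15

dye used = 3·35 + 4·5 = 125; slack = 140 − 125 = 15.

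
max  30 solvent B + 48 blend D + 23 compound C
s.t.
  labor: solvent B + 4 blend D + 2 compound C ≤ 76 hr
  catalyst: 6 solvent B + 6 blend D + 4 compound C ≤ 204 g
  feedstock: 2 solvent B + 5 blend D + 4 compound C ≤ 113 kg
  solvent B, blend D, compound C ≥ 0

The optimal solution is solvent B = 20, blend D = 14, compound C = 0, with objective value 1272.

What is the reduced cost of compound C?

-5

Binding: labor and catalyst. Non-binding: feedstock (3 unused).
By complementary slackness, y = 0 for the non-binding constraint.
From A_Bᵀ y = c: 1·y_labor + 6·y_catalyst = 30; 4·y_labor + 6·y_catalyst = 48.
→ y_labor = 6 and y_catalyst = 4.
Reduced cost of compound C: c₃ − yᵀa₃ = 23 − (6·2 + 4·4) = 23 − 28 = -5.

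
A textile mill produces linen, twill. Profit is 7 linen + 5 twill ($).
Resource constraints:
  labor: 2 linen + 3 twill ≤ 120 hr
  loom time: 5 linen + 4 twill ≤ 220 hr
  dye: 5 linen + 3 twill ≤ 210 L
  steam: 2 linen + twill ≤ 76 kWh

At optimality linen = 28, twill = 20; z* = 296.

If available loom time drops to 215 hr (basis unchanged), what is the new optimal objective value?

291

Binding: loom time and steam. Non-binding: labor (4 unused), dye (10 unused).
Slack constraints have shadow price 0 (complementary slackness).
The binding rows give the dual system: 5·y_loom time + 2·y_steam = 7 and 4·y_loom time + 1·y_steam = 5.
Solving: y_loom time = 1, y_steam = 1.
Δz = y_loom time·Δb = 1 × (-5) = -5, so new z* = 296 − 5 = 291.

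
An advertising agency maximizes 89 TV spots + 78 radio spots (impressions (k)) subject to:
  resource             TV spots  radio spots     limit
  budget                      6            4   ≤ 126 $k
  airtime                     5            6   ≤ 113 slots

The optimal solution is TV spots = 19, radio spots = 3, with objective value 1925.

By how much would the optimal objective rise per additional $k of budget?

9

Check each constraint at x*: budget 126/126 (tight); airtime 113/113 (tight).
The binding rows give the dual system: 6·y_budget + 5·y_airtime = 89 and 4·y_budget + 6·y_airtime = 78.
This yields shadow prices y_budget = 9, y_airtime = 7.
Shadow price of budget = 9.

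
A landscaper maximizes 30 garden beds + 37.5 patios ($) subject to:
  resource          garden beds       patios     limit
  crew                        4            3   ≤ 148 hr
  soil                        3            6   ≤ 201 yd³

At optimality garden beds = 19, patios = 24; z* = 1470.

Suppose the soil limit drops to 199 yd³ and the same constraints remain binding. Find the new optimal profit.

1462

Check each constraint at x*: crew 148/148 (tight); soil 201/201 (tight).
Dual feasibility on the basic columns requires 4·y_crew + 3·y_soil = 30, 3·y_crew + 6·y_soil = 37.5.
→ y_crew = 4.5 and y_soil = 4.
Δz = y_soil·Δb = 4 × (-2) = -8, so new z* = 1470 − 8 = 1462.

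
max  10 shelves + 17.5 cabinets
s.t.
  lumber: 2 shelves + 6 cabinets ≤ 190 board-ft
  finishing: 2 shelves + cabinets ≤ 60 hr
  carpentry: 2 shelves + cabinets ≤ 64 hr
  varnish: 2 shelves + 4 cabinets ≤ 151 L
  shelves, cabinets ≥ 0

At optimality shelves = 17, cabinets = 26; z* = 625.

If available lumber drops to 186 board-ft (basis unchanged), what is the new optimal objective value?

615

Check each constraint at x*: lumber 190/190 (tight); finishing 60/60 (tight); carpentry 60/64 (slack 4); varnish 138/151 (slack 13).
Since carpentry, varnish are not tight, their duals are 0.
From A_Bᵀ y = c: 2·y_lumber + 2·y_finishing = 10; 6·y_lumber + 1·y_finishing = 17.5.
→ y_lumber = 2.5 and y_finishing = 2.5.
Δz = y_lumber·Δb = 2.5 × (-4) = -10, so new z* = 625 − 10 = 615.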